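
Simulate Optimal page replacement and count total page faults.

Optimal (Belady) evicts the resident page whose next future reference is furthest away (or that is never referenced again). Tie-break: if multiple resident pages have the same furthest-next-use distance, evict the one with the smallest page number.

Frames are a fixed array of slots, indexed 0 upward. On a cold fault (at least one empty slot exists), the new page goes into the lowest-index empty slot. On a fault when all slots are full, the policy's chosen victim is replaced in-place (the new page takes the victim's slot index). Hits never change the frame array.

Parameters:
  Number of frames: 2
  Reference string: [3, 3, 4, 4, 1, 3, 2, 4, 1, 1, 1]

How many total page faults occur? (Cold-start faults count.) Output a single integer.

Answer: 5

Derivation:
Step 0: ref 3 → FAULT, frames=[3,-]
Step 1: ref 3 → HIT, frames=[3,-]
Step 2: ref 4 → FAULT, frames=[3,4]
Step 3: ref 4 → HIT, frames=[3,4]
Step 4: ref 1 → FAULT (evict 4), frames=[3,1]
Step 5: ref 3 → HIT, frames=[3,1]
Step 6: ref 2 → FAULT (evict 3), frames=[2,1]
Step 7: ref 4 → FAULT (evict 2), frames=[4,1]
Step 8: ref 1 → HIT, frames=[4,1]
Step 9: ref 1 → HIT, frames=[4,1]
Step 10: ref 1 → HIT, frames=[4,1]
Total faults: 5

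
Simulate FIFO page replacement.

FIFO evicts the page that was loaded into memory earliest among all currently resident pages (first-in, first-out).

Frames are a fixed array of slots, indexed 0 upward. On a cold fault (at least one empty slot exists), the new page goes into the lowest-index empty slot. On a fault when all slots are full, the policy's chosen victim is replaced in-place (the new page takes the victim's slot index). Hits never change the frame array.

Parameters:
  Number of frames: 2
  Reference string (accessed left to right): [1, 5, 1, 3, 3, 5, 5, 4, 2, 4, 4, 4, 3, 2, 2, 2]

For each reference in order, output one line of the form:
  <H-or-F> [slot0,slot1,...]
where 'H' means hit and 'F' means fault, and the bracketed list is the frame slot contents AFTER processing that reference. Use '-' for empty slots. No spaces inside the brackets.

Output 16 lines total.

F [1,-]
F [1,5]
H [1,5]
F [3,5]
H [3,5]
H [3,5]
H [3,5]
F [3,4]
F [2,4]
H [2,4]
H [2,4]
H [2,4]
F [2,3]
H [2,3]
H [2,3]
H [2,3]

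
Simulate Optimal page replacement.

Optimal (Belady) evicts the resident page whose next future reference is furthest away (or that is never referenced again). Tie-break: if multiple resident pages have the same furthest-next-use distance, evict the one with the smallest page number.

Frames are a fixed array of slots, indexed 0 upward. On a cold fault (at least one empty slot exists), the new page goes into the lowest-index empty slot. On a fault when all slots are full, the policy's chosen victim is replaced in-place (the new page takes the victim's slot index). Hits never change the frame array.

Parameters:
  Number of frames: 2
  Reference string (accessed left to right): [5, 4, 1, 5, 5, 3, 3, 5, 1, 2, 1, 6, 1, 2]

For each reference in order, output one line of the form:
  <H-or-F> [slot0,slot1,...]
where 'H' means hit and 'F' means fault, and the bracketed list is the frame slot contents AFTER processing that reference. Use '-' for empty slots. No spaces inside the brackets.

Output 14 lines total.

F [5,-]
F [5,4]
F [5,1]
H [5,1]
H [5,1]
F [5,3]
H [5,3]
H [5,3]
F [5,1]
F [2,1]
H [2,1]
F [6,1]
H [6,1]
F [6,2]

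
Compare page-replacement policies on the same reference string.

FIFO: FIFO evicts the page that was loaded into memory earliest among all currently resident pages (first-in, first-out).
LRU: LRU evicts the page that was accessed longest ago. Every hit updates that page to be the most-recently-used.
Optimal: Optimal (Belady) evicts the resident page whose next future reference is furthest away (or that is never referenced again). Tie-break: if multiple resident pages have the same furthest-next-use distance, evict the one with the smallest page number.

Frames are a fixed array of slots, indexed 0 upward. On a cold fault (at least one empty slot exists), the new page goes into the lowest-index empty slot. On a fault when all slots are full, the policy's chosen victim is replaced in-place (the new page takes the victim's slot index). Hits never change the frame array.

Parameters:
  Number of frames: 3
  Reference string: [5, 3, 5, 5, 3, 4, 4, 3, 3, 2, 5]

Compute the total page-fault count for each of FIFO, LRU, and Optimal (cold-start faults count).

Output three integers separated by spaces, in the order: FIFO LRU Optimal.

--- FIFO ---
  step 0: ref 5 -> FAULT, frames=[5,-,-] (faults so far: 1)
  step 1: ref 3 -> FAULT, frames=[5,3,-] (faults so far: 2)
  step 2: ref 5 -> HIT, frames=[5,3,-] (faults so far: 2)
  step 3: ref 5 -> HIT, frames=[5,3,-] (faults so far: 2)
  step 4: ref 3 -> HIT, frames=[5,3,-] (faults so far: 2)
  step 5: ref 4 -> FAULT, frames=[5,3,4] (faults so far: 3)
  step 6: ref 4 -> HIT, frames=[5,3,4] (faults so far: 3)
  step 7: ref 3 -> HIT, frames=[5,3,4] (faults so far: 3)
  step 8: ref 3 -> HIT, frames=[5,3,4] (faults so far: 3)
  step 9: ref 2 -> FAULT, evict 5, frames=[2,3,4] (faults so far: 4)
  step 10: ref 5 -> FAULT, evict 3, frames=[2,5,4] (faults so far: 5)
  FIFO total faults: 5
--- LRU ---
  step 0: ref 5 -> FAULT, frames=[5,-,-] (faults so far: 1)
  step 1: ref 3 -> FAULT, frames=[5,3,-] (faults so far: 2)
  step 2: ref 5 -> HIT, frames=[5,3,-] (faults so far: 2)
  step 3: ref 5 -> HIT, frames=[5,3,-] (faults so far: 2)
  step 4: ref 3 -> HIT, frames=[5,3,-] (faults so far: 2)
  step 5: ref 4 -> FAULT, frames=[5,3,4] (faults so far: 3)
  step 6: ref 4 -> HIT, frames=[5,3,4] (faults so far: 3)
  step 7: ref 3 -> HIT, frames=[5,3,4] (faults so far: 3)
  step 8: ref 3 -> HIT, frames=[5,3,4] (faults so far: 3)
  step 9: ref 2 -> FAULT, evict 5, frames=[2,3,4] (faults so far: 4)
  step 10: ref 5 -> FAULT, evict 4, frames=[2,3,5] (faults so far: 5)
  LRU total faults: 5
--- Optimal ---
  step 0: ref 5 -> FAULT, frames=[5,-,-] (faults so far: 1)
  step 1: ref 3 -> FAULT, frames=[5,3,-] (faults so far: 2)
  step 2: ref 5 -> HIT, frames=[5,3,-] (faults so far: 2)
  step 3: ref 5 -> HIT, frames=[5,3,-] (faults so far: 2)
  step 4: ref 3 -> HIT, frames=[5,3,-] (faults so far: 2)
  step 5: ref 4 -> FAULT, frames=[5,3,4] (faults so far: 3)
  step 6: ref 4 -> HIT, frames=[5,3,4] (faults so far: 3)
  step 7: ref 3 -> HIT, frames=[5,3,4] (faults so far: 3)
  step 8: ref 3 -> HIT, frames=[5,3,4] (faults so far: 3)
  step 9: ref 2 -> FAULT, evict 3, frames=[5,2,4] (faults so far: 4)
  step 10: ref 5 -> HIT, frames=[5,2,4] (faults so far: 4)
  Optimal total faults: 4

Answer: 5 5 4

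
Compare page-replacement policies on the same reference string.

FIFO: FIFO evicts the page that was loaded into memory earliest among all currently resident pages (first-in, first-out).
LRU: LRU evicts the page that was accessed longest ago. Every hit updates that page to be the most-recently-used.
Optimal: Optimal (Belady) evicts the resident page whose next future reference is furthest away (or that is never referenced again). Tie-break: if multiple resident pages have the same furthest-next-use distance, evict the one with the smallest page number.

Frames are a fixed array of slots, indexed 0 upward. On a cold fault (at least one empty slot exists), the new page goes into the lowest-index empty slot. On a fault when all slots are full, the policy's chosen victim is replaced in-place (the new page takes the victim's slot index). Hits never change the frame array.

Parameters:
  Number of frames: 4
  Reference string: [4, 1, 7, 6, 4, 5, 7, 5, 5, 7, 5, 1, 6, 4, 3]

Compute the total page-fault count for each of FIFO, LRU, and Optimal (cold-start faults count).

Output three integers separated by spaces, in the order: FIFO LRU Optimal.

Answer: 7 9 7

Derivation:
--- FIFO ---
  step 0: ref 4 -> FAULT, frames=[4,-,-,-] (faults so far: 1)
  step 1: ref 1 -> FAULT, frames=[4,1,-,-] (faults so far: 2)
  step 2: ref 7 -> FAULT, frames=[4,1,7,-] (faults so far: 3)
  step 3: ref 6 -> FAULT, frames=[4,1,7,6] (faults so far: 4)
  step 4: ref 4 -> HIT, frames=[4,1,7,6] (faults so far: 4)
  step 5: ref 5 -> FAULT, evict 4, frames=[5,1,7,6] (faults so far: 5)
  step 6: ref 7 -> HIT, frames=[5,1,7,6] (faults so far: 5)
  step 7: ref 5 -> HIT, frames=[5,1,7,6] (faults so far: 5)
  step 8: ref 5 -> HIT, frames=[5,1,7,6] (faults so far: 5)
  step 9: ref 7 -> HIT, frames=[5,1,7,6] (faults so far: 5)
  step 10: ref 5 -> HIT, frames=[5,1,7,6] (faults so far: 5)
  step 11: ref 1 -> HIT, frames=[5,1,7,6] (faults so far: 5)
  step 12: ref 6 -> HIT, frames=[5,1,7,6] (faults so far: 5)
  step 13: ref 4 -> FAULT, evict 1, frames=[5,4,7,6] (faults so far: 6)
  step 14: ref 3 -> FAULT, evict 7, frames=[5,4,3,6] (faults so far: 7)
  FIFO total faults: 7
--- LRU ---
  step 0: ref 4 -> FAULT, frames=[4,-,-,-] (faults so far: 1)
  step 1: ref 1 -> FAULT, frames=[4,1,-,-] (faults so far: 2)
  step 2: ref 7 -> FAULT, frames=[4,1,7,-] (faults so far: 3)
  step 3: ref 6 -> FAULT, frames=[4,1,7,6] (faults so far: 4)
  step 4: ref 4 -> HIT, frames=[4,1,7,6] (faults so far: 4)
  step 5: ref 5 -> FAULT, evict 1, frames=[4,5,7,6] (faults so far: 5)
  step 6: ref 7 -> HIT, frames=[4,5,7,6] (faults so far: 5)
  step 7: ref 5 -> HIT, frames=[4,5,7,6] (faults so far: 5)
  step 8: ref 5 -> HIT, frames=[4,5,7,6] (faults so far: 5)
  step 9: ref 7 -> HIT, frames=[4,5,7,6] (faults so far: 5)
  step 10: ref 5 -> HIT, frames=[4,5,7,6] (faults so far: 5)
  step 11: ref 1 -> FAULT, evict 6, frames=[4,5,7,1] (faults so far: 6)
  step 12: ref 6 -> FAULT, evict 4, frames=[6,5,7,1] (faults so far: 7)
  step 13: ref 4 -> FAULT, evict 7, frames=[6,5,4,1] (faults so far: 8)
  step 14: ref 3 -> FAULT, evict 5, frames=[6,3,4,1] (faults so far: 9)
  LRU total faults: 9
--- Optimal ---
  step 0: ref 4 -> FAULT, frames=[4,-,-,-] (faults so far: 1)
  step 1: ref 1 -> FAULT, frames=[4,1,-,-] (faults so far: 2)
  step 2: ref 7 -> FAULT, frames=[4,1,7,-] (faults so far: 3)
  step 3: ref 6 -> FAULT, frames=[4,1,7,6] (faults so far: 4)
  step 4: ref 4 -> HIT, frames=[4,1,7,6] (faults so far: 4)
  step 5: ref 5 -> FAULT, evict 4, frames=[5,1,7,6] (faults so far: 5)
  step 6: ref 7 -> HIT, frames=[5,1,7,6] (faults so far: 5)
  step 7: ref 5 -> HIT, frames=[5,1,7,6] (faults so far: 5)
  step 8: ref 5 -> HIT, frames=[5,1,7,6] (faults so far: 5)
  step 9: ref 7 -> HIT, frames=[5,1,7,6] (faults so far: 5)
  step 10: ref 5 -> HIT, frames=[5,1,7,6] (faults so far: 5)
  step 11: ref 1 -> HIT, frames=[5,1,7,6] (faults so far: 5)
  step 12: ref 6 -> HIT, frames=[5,1,7,6] (faults so far: 5)
  step 13: ref 4 -> FAULT, evict 1, frames=[5,4,7,6] (faults so far: 6)
  step 14: ref 3 -> FAULT, evict 4, frames=[5,3,7,6] (faults so far: 7)
  Optimal total faults: 7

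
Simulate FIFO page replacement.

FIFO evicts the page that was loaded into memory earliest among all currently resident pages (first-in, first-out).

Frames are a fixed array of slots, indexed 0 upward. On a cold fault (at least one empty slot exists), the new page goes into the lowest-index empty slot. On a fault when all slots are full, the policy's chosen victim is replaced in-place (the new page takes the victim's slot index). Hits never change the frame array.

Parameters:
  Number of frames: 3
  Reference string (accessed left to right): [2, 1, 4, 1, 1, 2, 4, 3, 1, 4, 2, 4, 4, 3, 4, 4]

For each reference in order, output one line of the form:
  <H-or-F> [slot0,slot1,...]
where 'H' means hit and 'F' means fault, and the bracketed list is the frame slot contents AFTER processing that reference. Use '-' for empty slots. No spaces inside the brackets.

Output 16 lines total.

F [2,-,-]
F [2,1,-]
F [2,1,4]
H [2,1,4]
H [2,1,4]
H [2,1,4]
H [2,1,4]
F [3,1,4]
H [3,1,4]
H [3,1,4]
F [3,2,4]
H [3,2,4]
H [3,2,4]
H [3,2,4]
H [3,2,4]
H [3,2,4]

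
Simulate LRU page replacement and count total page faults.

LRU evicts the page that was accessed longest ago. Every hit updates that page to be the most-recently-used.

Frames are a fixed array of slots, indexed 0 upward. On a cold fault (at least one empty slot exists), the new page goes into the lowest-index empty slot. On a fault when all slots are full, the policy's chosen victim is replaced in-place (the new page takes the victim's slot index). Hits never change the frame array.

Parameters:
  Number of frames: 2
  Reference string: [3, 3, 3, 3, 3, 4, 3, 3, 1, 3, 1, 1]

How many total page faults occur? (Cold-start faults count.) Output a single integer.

Step 0: ref 3 → FAULT, frames=[3,-]
Step 1: ref 3 → HIT, frames=[3,-]
Step 2: ref 3 → HIT, frames=[3,-]
Step 3: ref 3 → HIT, frames=[3,-]
Step 4: ref 3 → HIT, frames=[3,-]
Step 5: ref 4 → FAULT, frames=[3,4]
Step 6: ref 3 → HIT, frames=[3,4]
Step 7: ref 3 → HIT, frames=[3,4]
Step 8: ref 1 → FAULT (evict 4), frames=[3,1]
Step 9: ref 3 → HIT, frames=[3,1]
Step 10: ref 1 → HIT, frames=[3,1]
Step 11: ref 1 → HIT, frames=[3,1]
Total faults: 3

Answer: 3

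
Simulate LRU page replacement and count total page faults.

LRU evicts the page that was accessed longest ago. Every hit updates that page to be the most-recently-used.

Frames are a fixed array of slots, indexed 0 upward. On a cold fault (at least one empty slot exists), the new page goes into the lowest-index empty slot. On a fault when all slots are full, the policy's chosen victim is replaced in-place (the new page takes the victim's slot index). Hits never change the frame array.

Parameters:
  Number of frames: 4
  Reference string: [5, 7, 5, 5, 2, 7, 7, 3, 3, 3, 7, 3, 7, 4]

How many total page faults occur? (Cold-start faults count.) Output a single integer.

Answer: 5

Derivation:
Step 0: ref 5 → FAULT, frames=[5,-,-,-]
Step 1: ref 7 → FAULT, frames=[5,7,-,-]
Step 2: ref 5 → HIT, frames=[5,7,-,-]
Step 3: ref 5 → HIT, frames=[5,7,-,-]
Step 4: ref 2 → FAULT, frames=[5,7,2,-]
Step 5: ref 7 → HIT, frames=[5,7,2,-]
Step 6: ref 7 → HIT, frames=[5,7,2,-]
Step 7: ref 3 → FAULT, frames=[5,7,2,3]
Step 8: ref 3 → HIT, frames=[5,7,2,3]
Step 9: ref 3 → HIT, frames=[5,7,2,3]
Step 10: ref 7 → HIT, frames=[5,7,2,3]
Step 11: ref 3 → HIT, frames=[5,7,2,3]
Step 12: ref 7 → HIT, frames=[5,7,2,3]
Step 13: ref 4 → FAULT (evict 5), frames=[4,7,2,3]
Total faults: 5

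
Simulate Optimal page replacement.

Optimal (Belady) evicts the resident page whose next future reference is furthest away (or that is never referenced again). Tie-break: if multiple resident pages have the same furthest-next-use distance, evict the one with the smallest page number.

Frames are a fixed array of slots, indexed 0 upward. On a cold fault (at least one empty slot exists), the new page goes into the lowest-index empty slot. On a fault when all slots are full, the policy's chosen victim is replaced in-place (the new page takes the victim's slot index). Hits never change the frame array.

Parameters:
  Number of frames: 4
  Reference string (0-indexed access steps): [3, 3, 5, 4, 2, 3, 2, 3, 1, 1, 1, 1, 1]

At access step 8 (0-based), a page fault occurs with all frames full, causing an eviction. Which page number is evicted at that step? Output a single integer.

Step 0: ref 3 -> FAULT, frames=[3,-,-,-]
Step 1: ref 3 -> HIT, frames=[3,-,-,-]
Step 2: ref 5 -> FAULT, frames=[3,5,-,-]
Step 3: ref 4 -> FAULT, frames=[3,5,4,-]
Step 4: ref 2 -> FAULT, frames=[3,5,4,2]
Step 5: ref 3 -> HIT, frames=[3,5,4,2]
Step 6: ref 2 -> HIT, frames=[3,5,4,2]
Step 7: ref 3 -> HIT, frames=[3,5,4,2]
Step 8: ref 1 -> FAULT, evict 2, frames=[3,5,4,1]
At step 8: evicted page 2

Answer: 2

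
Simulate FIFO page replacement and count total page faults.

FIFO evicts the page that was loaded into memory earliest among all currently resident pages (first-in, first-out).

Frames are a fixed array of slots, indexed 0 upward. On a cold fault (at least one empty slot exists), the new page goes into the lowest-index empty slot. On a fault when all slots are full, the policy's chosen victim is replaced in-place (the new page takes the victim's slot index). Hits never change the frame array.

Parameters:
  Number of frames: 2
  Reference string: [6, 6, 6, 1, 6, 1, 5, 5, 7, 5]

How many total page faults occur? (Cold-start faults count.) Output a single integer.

Step 0: ref 6 → FAULT, frames=[6,-]
Step 1: ref 6 → HIT, frames=[6,-]
Step 2: ref 6 → HIT, frames=[6,-]
Step 3: ref 1 → FAULT, frames=[6,1]
Step 4: ref 6 → HIT, frames=[6,1]
Step 5: ref 1 → HIT, frames=[6,1]
Step 6: ref 5 → FAULT (evict 6), frames=[5,1]
Step 7: ref 5 → HIT, frames=[5,1]
Step 8: ref 7 → FAULT (evict 1), frames=[5,7]
Step 9: ref 5 → HIT, frames=[5,7]
Total faults: 4

Answer: 4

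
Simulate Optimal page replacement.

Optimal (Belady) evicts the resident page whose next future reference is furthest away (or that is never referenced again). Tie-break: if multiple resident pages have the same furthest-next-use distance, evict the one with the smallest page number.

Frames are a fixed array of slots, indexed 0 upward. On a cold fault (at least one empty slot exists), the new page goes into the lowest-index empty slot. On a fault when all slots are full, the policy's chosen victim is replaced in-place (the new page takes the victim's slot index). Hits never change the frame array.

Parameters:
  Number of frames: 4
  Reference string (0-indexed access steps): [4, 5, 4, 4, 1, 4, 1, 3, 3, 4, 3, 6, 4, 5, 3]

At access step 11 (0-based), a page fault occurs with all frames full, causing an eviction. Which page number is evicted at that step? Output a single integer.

Step 0: ref 4 -> FAULT, frames=[4,-,-,-]
Step 1: ref 5 -> FAULT, frames=[4,5,-,-]
Step 2: ref 4 -> HIT, frames=[4,5,-,-]
Step 3: ref 4 -> HIT, frames=[4,5,-,-]
Step 4: ref 1 -> FAULT, frames=[4,5,1,-]
Step 5: ref 4 -> HIT, frames=[4,5,1,-]
Step 6: ref 1 -> HIT, frames=[4,5,1,-]
Step 7: ref 3 -> FAULT, frames=[4,5,1,3]
Step 8: ref 3 -> HIT, frames=[4,5,1,3]
Step 9: ref 4 -> HIT, frames=[4,5,1,3]
Step 10: ref 3 -> HIT, frames=[4,5,1,3]
Step 11: ref 6 -> FAULT, evict 1, frames=[4,5,6,3]
At step 11: evicted page 1

Answer: 1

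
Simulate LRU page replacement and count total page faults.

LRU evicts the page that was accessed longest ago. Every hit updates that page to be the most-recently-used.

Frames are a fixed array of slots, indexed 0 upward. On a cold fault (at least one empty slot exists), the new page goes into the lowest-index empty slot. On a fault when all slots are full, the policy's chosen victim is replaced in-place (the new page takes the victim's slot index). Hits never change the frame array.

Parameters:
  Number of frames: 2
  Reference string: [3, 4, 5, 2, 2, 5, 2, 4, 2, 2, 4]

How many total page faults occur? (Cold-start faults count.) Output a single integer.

Step 0: ref 3 → FAULT, frames=[3,-]
Step 1: ref 4 → FAULT, frames=[3,4]
Step 2: ref 5 → FAULT (evict 3), frames=[5,4]
Step 3: ref 2 → FAULT (evict 4), frames=[5,2]
Step 4: ref 2 → HIT, frames=[5,2]
Step 5: ref 5 → HIT, frames=[5,2]
Step 6: ref 2 → HIT, frames=[5,2]
Step 7: ref 4 → FAULT (evict 5), frames=[4,2]
Step 8: ref 2 → HIT, frames=[4,2]
Step 9: ref 2 → HIT, frames=[4,2]
Step 10: ref 4 → HIT, frames=[4,2]
Total faults: 5

Answer: 5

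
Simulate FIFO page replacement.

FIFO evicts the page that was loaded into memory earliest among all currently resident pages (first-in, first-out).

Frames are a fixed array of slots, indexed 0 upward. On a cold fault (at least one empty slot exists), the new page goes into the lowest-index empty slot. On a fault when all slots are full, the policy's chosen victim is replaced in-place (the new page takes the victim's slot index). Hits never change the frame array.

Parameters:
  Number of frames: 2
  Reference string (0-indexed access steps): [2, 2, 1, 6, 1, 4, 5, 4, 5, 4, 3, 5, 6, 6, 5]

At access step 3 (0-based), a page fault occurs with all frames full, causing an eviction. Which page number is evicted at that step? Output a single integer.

Step 0: ref 2 -> FAULT, frames=[2,-]
Step 1: ref 2 -> HIT, frames=[2,-]
Step 2: ref 1 -> FAULT, frames=[2,1]
Step 3: ref 6 -> FAULT, evict 2, frames=[6,1]
At step 3: evicted page 2

Answer: 2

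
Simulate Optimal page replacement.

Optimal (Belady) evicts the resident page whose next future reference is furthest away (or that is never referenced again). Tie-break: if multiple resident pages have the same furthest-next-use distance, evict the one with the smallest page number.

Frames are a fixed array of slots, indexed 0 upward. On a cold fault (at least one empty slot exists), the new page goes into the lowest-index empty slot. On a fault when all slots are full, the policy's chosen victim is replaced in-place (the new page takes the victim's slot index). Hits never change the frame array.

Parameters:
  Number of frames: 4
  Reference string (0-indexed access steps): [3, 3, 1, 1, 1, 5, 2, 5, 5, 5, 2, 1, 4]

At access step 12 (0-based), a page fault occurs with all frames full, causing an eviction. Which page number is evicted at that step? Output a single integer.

Answer: 1

Derivation:
Step 0: ref 3 -> FAULT, frames=[3,-,-,-]
Step 1: ref 3 -> HIT, frames=[3,-,-,-]
Step 2: ref 1 -> FAULT, frames=[3,1,-,-]
Step 3: ref 1 -> HIT, frames=[3,1,-,-]
Step 4: ref 1 -> HIT, frames=[3,1,-,-]
Step 5: ref 5 -> FAULT, frames=[3,1,5,-]
Step 6: ref 2 -> FAULT, frames=[3,1,5,2]
Step 7: ref 5 -> HIT, frames=[3,1,5,2]
Step 8: ref 5 -> HIT, frames=[3,1,5,2]
Step 9: ref 5 -> HIT, frames=[3,1,5,2]
Step 10: ref 2 -> HIT, frames=[3,1,5,2]
Step 11: ref 1 -> HIT, frames=[3,1,5,2]
Step 12: ref 4 -> FAULT, evict 1, frames=[3,4,5,2]
At step 12: evicted page 1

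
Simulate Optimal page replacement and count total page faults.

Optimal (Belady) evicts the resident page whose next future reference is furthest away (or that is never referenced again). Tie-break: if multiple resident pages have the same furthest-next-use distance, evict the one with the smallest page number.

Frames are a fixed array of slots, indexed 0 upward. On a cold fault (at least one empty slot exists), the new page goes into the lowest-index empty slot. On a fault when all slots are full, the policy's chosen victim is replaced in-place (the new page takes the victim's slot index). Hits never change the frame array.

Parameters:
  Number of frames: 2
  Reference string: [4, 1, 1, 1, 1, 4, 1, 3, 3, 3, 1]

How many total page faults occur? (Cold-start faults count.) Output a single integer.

Step 0: ref 4 → FAULT, frames=[4,-]
Step 1: ref 1 → FAULT, frames=[4,1]
Step 2: ref 1 → HIT, frames=[4,1]
Step 3: ref 1 → HIT, frames=[4,1]
Step 4: ref 1 → HIT, frames=[4,1]
Step 5: ref 4 → HIT, frames=[4,1]
Step 6: ref 1 → HIT, frames=[4,1]
Step 7: ref 3 → FAULT (evict 4), frames=[3,1]
Step 8: ref 3 → HIT, frames=[3,1]
Step 9: ref 3 → HIT, frames=[3,1]
Step 10: ref 1 → HIT, frames=[3,1]
Total faults: 3

Answer: 3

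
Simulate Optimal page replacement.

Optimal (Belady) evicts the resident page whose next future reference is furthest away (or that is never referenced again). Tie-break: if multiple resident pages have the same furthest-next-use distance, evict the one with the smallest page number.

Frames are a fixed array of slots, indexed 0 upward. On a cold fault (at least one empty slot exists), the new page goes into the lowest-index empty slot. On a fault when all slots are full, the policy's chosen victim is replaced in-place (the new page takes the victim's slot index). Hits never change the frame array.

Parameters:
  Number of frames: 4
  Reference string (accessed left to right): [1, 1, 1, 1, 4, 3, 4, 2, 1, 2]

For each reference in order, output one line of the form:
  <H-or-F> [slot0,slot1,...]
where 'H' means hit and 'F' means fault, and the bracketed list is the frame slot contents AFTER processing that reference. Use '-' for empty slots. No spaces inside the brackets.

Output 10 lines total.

F [1,-,-,-]
H [1,-,-,-]
H [1,-,-,-]
H [1,-,-,-]
F [1,4,-,-]
F [1,4,3,-]
H [1,4,3,-]
F [1,4,3,2]
H [1,4,3,2]
H [1,4,3,2]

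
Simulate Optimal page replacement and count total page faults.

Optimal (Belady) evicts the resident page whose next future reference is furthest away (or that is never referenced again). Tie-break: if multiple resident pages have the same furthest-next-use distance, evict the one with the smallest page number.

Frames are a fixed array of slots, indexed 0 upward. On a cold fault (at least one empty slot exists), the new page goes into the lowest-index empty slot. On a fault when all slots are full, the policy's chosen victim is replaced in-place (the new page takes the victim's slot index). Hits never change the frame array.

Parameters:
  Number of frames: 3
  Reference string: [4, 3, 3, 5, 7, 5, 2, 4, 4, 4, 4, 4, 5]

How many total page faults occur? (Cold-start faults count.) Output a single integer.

Answer: 5

Derivation:
Step 0: ref 4 → FAULT, frames=[4,-,-]
Step 1: ref 3 → FAULT, frames=[4,3,-]
Step 2: ref 3 → HIT, frames=[4,3,-]
Step 3: ref 5 → FAULT, frames=[4,3,5]
Step 4: ref 7 → FAULT (evict 3), frames=[4,7,5]
Step 5: ref 5 → HIT, frames=[4,7,5]
Step 6: ref 2 → FAULT (evict 7), frames=[4,2,5]
Step 7: ref 4 → HIT, frames=[4,2,5]
Step 8: ref 4 → HIT, frames=[4,2,5]
Step 9: ref 4 → HIT, frames=[4,2,5]
Step 10: ref 4 → HIT, frames=[4,2,5]
Step 11: ref 4 → HIT, frames=[4,2,5]
Step 12: ref 5 → HIT, frames=[4,2,5]
Total faults: 5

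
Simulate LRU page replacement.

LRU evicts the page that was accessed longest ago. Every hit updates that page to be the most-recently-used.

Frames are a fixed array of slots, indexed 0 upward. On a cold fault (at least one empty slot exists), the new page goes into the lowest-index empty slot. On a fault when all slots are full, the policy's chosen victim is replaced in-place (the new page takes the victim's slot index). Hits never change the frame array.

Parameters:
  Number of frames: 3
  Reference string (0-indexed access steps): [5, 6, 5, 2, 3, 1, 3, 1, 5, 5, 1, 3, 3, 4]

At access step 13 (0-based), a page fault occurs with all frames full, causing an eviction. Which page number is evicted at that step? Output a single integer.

Step 0: ref 5 -> FAULT, frames=[5,-,-]
Step 1: ref 6 -> FAULT, frames=[5,6,-]
Step 2: ref 5 -> HIT, frames=[5,6,-]
Step 3: ref 2 -> FAULT, frames=[5,6,2]
Step 4: ref 3 -> FAULT, evict 6, frames=[5,3,2]
Step 5: ref 1 -> FAULT, evict 5, frames=[1,3,2]
Step 6: ref 3 -> HIT, frames=[1,3,2]
Step 7: ref 1 -> HIT, frames=[1,3,2]
Step 8: ref 5 -> FAULT, evict 2, frames=[1,3,5]
Step 9: ref 5 -> HIT, frames=[1,3,5]
Step 10: ref 1 -> HIT, frames=[1,3,5]
Step 11: ref 3 -> HIT, frames=[1,3,5]
Step 12: ref 3 -> HIT, frames=[1,3,5]
Step 13: ref 4 -> FAULT, evict 5, frames=[1,3,4]
At step 13: evicted page 5

Answer: 5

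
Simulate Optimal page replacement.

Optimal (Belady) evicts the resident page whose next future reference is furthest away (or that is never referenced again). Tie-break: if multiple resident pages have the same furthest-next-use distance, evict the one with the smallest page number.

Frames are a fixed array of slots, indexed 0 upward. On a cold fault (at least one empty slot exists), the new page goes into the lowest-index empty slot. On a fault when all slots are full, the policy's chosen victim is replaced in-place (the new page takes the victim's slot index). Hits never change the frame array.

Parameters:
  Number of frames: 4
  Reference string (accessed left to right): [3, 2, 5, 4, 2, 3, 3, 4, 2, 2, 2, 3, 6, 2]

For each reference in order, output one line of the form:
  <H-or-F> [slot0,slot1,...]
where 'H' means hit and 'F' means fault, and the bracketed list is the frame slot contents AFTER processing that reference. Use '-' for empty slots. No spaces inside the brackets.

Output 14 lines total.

F [3,-,-,-]
F [3,2,-,-]
F [3,2,5,-]
F [3,2,5,4]
H [3,2,5,4]
H [3,2,5,4]
H [3,2,5,4]
H [3,2,5,4]
H [3,2,5,4]
H [3,2,5,4]
H [3,2,5,4]
H [3,2,5,4]
F [6,2,5,4]
H [6,2,5,4]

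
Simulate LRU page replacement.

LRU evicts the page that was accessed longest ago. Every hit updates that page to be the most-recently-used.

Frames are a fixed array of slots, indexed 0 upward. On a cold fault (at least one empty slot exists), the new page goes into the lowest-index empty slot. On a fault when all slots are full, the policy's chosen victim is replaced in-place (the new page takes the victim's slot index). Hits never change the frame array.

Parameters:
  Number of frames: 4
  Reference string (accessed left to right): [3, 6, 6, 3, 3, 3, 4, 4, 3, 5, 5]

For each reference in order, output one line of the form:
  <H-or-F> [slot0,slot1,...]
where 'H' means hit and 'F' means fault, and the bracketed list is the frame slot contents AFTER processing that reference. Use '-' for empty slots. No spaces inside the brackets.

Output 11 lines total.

F [3,-,-,-]
F [3,6,-,-]
H [3,6,-,-]
H [3,6,-,-]
H [3,6,-,-]
H [3,6,-,-]
F [3,6,4,-]
H [3,6,4,-]
H [3,6,4,-]
F [3,6,4,5]
H [3,6,4,5]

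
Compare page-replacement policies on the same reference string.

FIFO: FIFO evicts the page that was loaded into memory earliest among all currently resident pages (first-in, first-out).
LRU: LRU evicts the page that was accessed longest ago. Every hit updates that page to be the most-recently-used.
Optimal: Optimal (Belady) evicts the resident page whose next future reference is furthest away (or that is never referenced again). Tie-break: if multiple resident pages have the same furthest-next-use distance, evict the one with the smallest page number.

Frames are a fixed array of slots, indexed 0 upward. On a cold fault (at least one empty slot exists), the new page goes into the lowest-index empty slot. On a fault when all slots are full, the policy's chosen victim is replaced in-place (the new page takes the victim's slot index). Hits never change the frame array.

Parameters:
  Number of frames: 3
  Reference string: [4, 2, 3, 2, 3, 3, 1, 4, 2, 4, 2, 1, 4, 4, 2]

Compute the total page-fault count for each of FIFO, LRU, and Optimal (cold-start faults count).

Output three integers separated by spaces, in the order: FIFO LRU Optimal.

--- FIFO ---
  step 0: ref 4 -> FAULT, frames=[4,-,-] (faults so far: 1)
  step 1: ref 2 -> FAULT, frames=[4,2,-] (faults so far: 2)
  step 2: ref 3 -> FAULT, frames=[4,2,3] (faults so far: 3)
  step 3: ref 2 -> HIT, frames=[4,2,3] (faults so far: 3)
  step 4: ref 3 -> HIT, frames=[4,2,3] (faults so far: 3)
  step 5: ref 3 -> HIT, frames=[4,2,3] (faults so far: 3)
  step 6: ref 1 -> FAULT, evict 4, frames=[1,2,3] (faults so far: 4)
  step 7: ref 4 -> FAULT, evict 2, frames=[1,4,3] (faults so far: 5)
  step 8: ref 2 -> FAULT, evict 3, frames=[1,4,2] (faults so far: 6)
  step 9: ref 4 -> HIT, frames=[1,4,2] (faults so far: 6)
  step 10: ref 2 -> HIT, frames=[1,4,2] (faults so far: 6)
  step 11: ref 1 -> HIT, frames=[1,4,2] (faults so far: 6)
  step 12: ref 4 -> HIT, frames=[1,4,2] (faults so far: 6)
  step 13: ref 4 -> HIT, frames=[1,4,2] (faults so far: 6)
  step 14: ref 2 -> HIT, frames=[1,4,2] (faults so far: 6)
  FIFO total faults: 6
--- LRU ---
  step 0: ref 4 -> FAULT, frames=[4,-,-] (faults so far: 1)
  step 1: ref 2 -> FAULT, frames=[4,2,-] (faults so far: 2)
  step 2: ref 3 -> FAULT, frames=[4,2,3] (faults so far: 3)
  step 3: ref 2 -> HIT, frames=[4,2,3] (faults so far: 3)
  step 4: ref 3 -> HIT, frames=[4,2,3] (faults so far: 3)
  step 5: ref 3 -> HIT, frames=[4,2,3] (faults so far: 3)
  step 6: ref 1 -> FAULT, evict 4, frames=[1,2,3] (faults so far: 4)
  step 7: ref 4 -> FAULT, evict 2, frames=[1,4,3] (faults so far: 5)
  step 8: ref 2 -> FAULT, evict 3, frames=[1,4,2] (faults so far: 6)
  step 9: ref 4 -> HIT, frames=[1,4,2] (faults so far: 6)
  step 10: ref 2 -> HIT, frames=[1,4,2] (faults so far: 6)
  step 11: ref 1 -> HIT, frames=[1,4,2] (faults so far: 6)
  step 12: ref 4 -> HIT, frames=[1,4,2] (faults so far: 6)
  step 13: ref 4 -> HIT, frames=[1,4,2] (faults so far: 6)
  step 14: ref 2 -> HIT, frames=[1,4,2] (faults so far: 6)
  LRU total faults: 6
--- Optimal ---
  step 0: ref 4 -> FAULT, frames=[4,-,-] (faults so far: 1)
  step 1: ref 2 -> FAULT, frames=[4,2,-] (faults so far: 2)
  step 2: ref 3 -> FAULT, frames=[4,2,3] (faults so far: 3)
  step 3: ref 2 -> HIT, frames=[4,2,3] (faults so far: 3)
  step 4: ref 3 -> HIT, frames=[4,2,3] (faults so far: 3)
  step 5: ref 3 -> HIT, frames=[4,2,3] (faults so far: 3)
  step 6: ref 1 -> FAULT, evict 3, frames=[4,2,1] (faults so far: 4)
  step 7: ref 4 -> HIT, frames=[4,2,1] (faults so far: 4)
  step 8: ref 2 -> HIT, frames=[4,2,1] (faults so far: 4)
  step 9: ref 4 -> HIT, frames=[4,2,1] (faults so far: 4)
  step 10: ref 2 -> HIT, frames=[4,2,1] (faults so far: 4)
  step 11: ref 1 -> HIT, frames=[4,2,1] (faults so far: 4)
  step 12: ref 4 -> HIT, frames=[4,2,1] (faults so far: 4)
  step 13: ref 4 -> HIT, frames=[4,2,1] (faults so far: 4)
  step 14: ref 2 -> HIT, frames=[4,2,1] (faults so far: 4)
  Optimal total faults: 4

Answer: 6 6 4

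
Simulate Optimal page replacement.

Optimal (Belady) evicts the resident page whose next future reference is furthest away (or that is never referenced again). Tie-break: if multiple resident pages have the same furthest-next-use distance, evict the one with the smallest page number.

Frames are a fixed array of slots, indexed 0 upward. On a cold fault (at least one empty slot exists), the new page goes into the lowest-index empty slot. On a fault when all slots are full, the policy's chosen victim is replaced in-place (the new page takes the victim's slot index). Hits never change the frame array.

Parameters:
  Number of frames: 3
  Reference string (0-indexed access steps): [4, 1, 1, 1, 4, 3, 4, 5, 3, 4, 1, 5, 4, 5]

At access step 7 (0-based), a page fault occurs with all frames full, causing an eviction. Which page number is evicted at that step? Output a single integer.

Answer: 1

Derivation:
Step 0: ref 4 -> FAULT, frames=[4,-,-]
Step 1: ref 1 -> FAULT, frames=[4,1,-]
Step 2: ref 1 -> HIT, frames=[4,1,-]
Step 3: ref 1 -> HIT, frames=[4,1,-]
Step 4: ref 4 -> HIT, frames=[4,1,-]
Step 5: ref 3 -> FAULT, frames=[4,1,3]
Step 6: ref 4 -> HIT, frames=[4,1,3]
Step 7: ref 5 -> FAULT, evict 1, frames=[4,5,3]
At step 7: evicted page 1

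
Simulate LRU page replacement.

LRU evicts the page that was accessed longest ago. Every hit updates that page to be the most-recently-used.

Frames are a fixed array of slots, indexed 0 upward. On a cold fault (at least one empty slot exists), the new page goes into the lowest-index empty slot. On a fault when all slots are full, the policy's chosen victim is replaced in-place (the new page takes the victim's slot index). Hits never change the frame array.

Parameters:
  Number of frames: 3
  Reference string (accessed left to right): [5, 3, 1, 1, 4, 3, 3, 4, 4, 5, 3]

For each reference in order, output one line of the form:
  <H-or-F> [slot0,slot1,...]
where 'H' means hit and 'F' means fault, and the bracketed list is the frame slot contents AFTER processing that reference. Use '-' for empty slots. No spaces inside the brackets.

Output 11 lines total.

F [5,-,-]
F [5,3,-]
F [5,3,1]
H [5,3,1]
F [4,3,1]
H [4,3,1]
H [4,3,1]
H [4,3,1]
H [4,3,1]
F [4,3,5]
H [4,3,5]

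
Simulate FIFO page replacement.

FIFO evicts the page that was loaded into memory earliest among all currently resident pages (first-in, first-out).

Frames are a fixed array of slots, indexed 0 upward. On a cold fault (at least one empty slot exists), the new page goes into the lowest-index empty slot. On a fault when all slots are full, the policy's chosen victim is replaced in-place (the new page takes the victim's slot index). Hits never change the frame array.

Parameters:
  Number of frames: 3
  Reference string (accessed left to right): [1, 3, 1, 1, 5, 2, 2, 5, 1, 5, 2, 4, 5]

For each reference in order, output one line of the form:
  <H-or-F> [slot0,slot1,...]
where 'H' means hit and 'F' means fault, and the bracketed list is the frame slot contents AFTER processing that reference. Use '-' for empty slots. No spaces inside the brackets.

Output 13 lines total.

F [1,-,-]
F [1,3,-]
H [1,3,-]
H [1,3,-]
F [1,3,5]
F [2,3,5]
H [2,3,5]
H [2,3,5]
F [2,1,5]
H [2,1,5]
H [2,1,5]
F [2,1,4]
F [5,1,4]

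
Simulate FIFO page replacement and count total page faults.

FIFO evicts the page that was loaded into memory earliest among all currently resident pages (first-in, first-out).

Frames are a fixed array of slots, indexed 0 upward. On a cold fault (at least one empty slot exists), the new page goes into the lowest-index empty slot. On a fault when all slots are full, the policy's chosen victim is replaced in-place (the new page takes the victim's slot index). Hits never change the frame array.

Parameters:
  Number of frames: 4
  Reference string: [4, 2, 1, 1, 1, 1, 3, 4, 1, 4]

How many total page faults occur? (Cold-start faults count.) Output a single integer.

Answer: 4

Derivation:
Step 0: ref 4 → FAULT, frames=[4,-,-,-]
Step 1: ref 2 → FAULT, frames=[4,2,-,-]
Step 2: ref 1 → FAULT, frames=[4,2,1,-]
Step 3: ref 1 → HIT, frames=[4,2,1,-]
Step 4: ref 1 → HIT, frames=[4,2,1,-]
Step 5: ref 1 → HIT, frames=[4,2,1,-]
Step 6: ref 3 → FAULT, frames=[4,2,1,3]
Step 7: ref 4 → HIT, frames=[4,2,1,3]
Step 8: ref 1 → HIT, frames=[4,2,1,3]
Step 9: ref 4 → HIT, frames=[4,2,1,3]
Total faults: 4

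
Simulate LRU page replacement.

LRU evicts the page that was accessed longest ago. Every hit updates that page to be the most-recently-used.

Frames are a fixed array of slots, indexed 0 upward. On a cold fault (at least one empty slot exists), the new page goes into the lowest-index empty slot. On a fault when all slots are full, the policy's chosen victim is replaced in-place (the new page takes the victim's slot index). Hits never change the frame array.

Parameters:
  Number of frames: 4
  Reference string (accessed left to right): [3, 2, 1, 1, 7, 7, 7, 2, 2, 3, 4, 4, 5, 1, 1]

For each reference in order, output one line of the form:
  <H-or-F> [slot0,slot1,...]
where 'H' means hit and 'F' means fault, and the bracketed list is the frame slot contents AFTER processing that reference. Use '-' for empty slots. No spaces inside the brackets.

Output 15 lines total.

F [3,-,-,-]
F [3,2,-,-]
F [3,2,1,-]
H [3,2,1,-]
F [3,2,1,7]
H [3,2,1,7]
H [3,2,1,7]
H [3,2,1,7]
H [3,2,1,7]
H [3,2,1,7]
F [3,2,4,7]
H [3,2,4,7]
F [3,2,4,5]
F [3,1,4,5]
H [3,1,4,5]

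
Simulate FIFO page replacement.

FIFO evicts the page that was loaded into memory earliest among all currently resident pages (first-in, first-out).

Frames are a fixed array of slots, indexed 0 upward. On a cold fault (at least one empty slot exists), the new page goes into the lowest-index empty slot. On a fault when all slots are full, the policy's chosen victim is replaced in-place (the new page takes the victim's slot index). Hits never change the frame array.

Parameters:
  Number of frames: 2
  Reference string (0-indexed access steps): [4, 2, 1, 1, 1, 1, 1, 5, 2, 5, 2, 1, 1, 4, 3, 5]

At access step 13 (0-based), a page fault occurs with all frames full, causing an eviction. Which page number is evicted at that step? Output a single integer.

Step 0: ref 4 -> FAULT, frames=[4,-]
Step 1: ref 2 -> FAULT, frames=[4,2]
Step 2: ref 1 -> FAULT, evict 4, frames=[1,2]
Step 3: ref 1 -> HIT, frames=[1,2]
Step 4: ref 1 -> HIT, frames=[1,2]
Step 5: ref 1 -> HIT, frames=[1,2]
Step 6: ref 1 -> HIT, frames=[1,2]
Step 7: ref 5 -> FAULT, evict 2, frames=[1,5]
Step 8: ref 2 -> FAULT, evict 1, frames=[2,5]
Step 9: ref 5 -> HIT, frames=[2,5]
Step 10: ref 2 -> HIT, frames=[2,5]
Step 11: ref 1 -> FAULT, evict 5, frames=[2,1]
Step 12: ref 1 -> HIT, frames=[2,1]
Step 13: ref 4 -> FAULT, evict 2, frames=[4,1]
At step 13: evicted page 2

Answer: 2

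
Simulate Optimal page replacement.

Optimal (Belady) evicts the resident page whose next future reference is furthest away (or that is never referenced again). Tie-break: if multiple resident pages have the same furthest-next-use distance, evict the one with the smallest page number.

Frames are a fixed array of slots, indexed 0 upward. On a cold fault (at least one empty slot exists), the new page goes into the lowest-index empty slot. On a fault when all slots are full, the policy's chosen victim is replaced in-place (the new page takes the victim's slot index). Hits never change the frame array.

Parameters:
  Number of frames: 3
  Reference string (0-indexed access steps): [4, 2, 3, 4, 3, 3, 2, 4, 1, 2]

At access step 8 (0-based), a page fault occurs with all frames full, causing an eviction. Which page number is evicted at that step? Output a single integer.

Step 0: ref 4 -> FAULT, frames=[4,-,-]
Step 1: ref 2 -> FAULT, frames=[4,2,-]
Step 2: ref 3 -> FAULT, frames=[4,2,3]
Step 3: ref 4 -> HIT, frames=[4,2,3]
Step 4: ref 3 -> HIT, frames=[4,2,3]
Step 5: ref 3 -> HIT, frames=[4,2,3]
Step 6: ref 2 -> HIT, frames=[4,2,3]
Step 7: ref 4 -> HIT, frames=[4,2,3]
Step 8: ref 1 -> FAULT, evict 3, frames=[4,2,1]
At step 8: evicted page 3

Answer: 3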